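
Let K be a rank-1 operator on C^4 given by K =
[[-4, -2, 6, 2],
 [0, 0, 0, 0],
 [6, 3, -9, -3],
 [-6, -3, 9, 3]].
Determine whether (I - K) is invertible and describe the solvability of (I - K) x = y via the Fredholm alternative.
(I - K) is invertible (det(I - K) = 11 ≠ 0), so for every y in C^4 the equation (I - K) x = y has a unique solution.

K has rank 1, so it is an outer product K = u v^T: every row of K is a multiple of one row vector. Reading off the entries, u = (-2, 0, 3, -3) and v = (2, 1, -3, -1) (row i of K equals u_i·v^T). A rank-one matrix u v^T satisfies K u = u (v·u) and kills the (3)-dimensional subspace v^⊥, so its characteristic polynomial is lambda^3 (lambda - v·u) with v·u = tr K = -10. Hence the eigenvalues of I - K are 1 (multiplicity 3) and 1 - (-10) = 11, so det(I - K) = 11. (Direct check: I - K =
[[5, 2, -6, -2],
 [0, 1, 0, 0],
 [-6, -3, 10, 3],
 [6, 3, -9, -2]]
has determinant 11.) The finite-dimensional Fredholm alternative says: either (I - K) is invertible, or ker(I - K) ≠ {0} and then range(I - K) = ker((I - K)^*)^⊥, with dim ker(I - K) = dim ker((I - K)^*). Since det(I - K) ≠ 0, 1 is not an eigenvalue of K and ker(I - K) = {0}, so we are in the first case: for every y there is a unique x = (I - K)^(-1) y. Explicitly, by the Sherman–Morrison formula, (I - u v^T)^(-1) = I + u v^T/(1 - v·u), i.e. (I - K)^(-1) = I + K/(11).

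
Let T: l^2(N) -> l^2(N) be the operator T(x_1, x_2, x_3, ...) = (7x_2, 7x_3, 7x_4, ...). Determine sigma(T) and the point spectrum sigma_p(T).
sigma(T) = closed disk {z in C : |z| ≤ 7}; sigma_p(T) = open disk {z in C : |z| < 7}

Note T = 7·V where V is the unit left shift (V x)_k = x_{k+1}; so sigma(T) = 7·sigma(V) and ||T|| = 7||V||. ||T x||^2 = 49sum_{k≥2} |x_k|^2 ≤ 49||x||^2, with equality on {x : x_1 = 0}, so ||T|| = 7. For any lambda with |lambda| < 7, set r = lambda/7 (|r| < 1); the vector x = (1, r, r^2, ...) is in l^2 and satisfies T x = 7(r, r^2, ...) = lambda x, so lambda is an eigenvalue. On the boundary |lambda| = 7 the geometric series diverges, so no l^2 eigenvector exists, but these lambda lie in the approximate point spectrum. Hence sigma(T) is the closed disk of radius 7 and sigma_p(T) is the open disk.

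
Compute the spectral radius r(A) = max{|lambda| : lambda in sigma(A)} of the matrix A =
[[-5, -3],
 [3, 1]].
r(A) = 2

The eigenvalues of A are the roots of its characteristic polynomial. With M = A (coefficients from the trace and determinant):
  p(λ) = det(λ I - M) = λ^2 + 4λ + 4.
For λ^2 + 4λ + 4 the discriminant is 0. It is a perfect square (0^2), so the roots are rational: λ = (-4 ± 0)/2 = -2, -2.
Thus the eigenvalues (to 4 decimals) are -2 (modulus 2). The spectral radius is the largest modulus: r(A) = 2. (Cross-check: r(A) ≤ ||A||_2 ≈ 6.6056; equality holds whenever A is normal, though it can also hold for some non-normal A.)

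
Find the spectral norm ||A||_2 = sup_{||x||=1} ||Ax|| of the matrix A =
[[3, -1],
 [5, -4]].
||A||_2 = sqrt((51 + sqrt(2405))/2) ≈ 7.0725 (= sqrt(largest eigenvalue of A^T A))

||A||_2 = sigma_max(A) = sqrt(lambda_max(A^T A)). Form the symmetric matrix M = A^T A =
[[34, -23],
 [-23, 17]].
Its characteristic polynomial (trace, determinant of M give the coefficients) is
  p(λ) = det(λ I - M) = λ^2 - 51λ + 49.
For λ^2 - 51λ + 49 the discriminant is 2405. It is nonnegative but not a perfect square, so the roots are real and irrational: λ = (51 ± sqrt(2405))/2 ≈ 50.0204, 0.9796.
So the eigenvalues of A^T A are ≈ 0.9796, 50.0204 (all ≥ 0, as they must be for A^T A). The largest is λ_max = (51 + sqrt(2405))/2 ≈ 50.0204, hence ||A||_2 = sqrt(λ_max) = sqrt((51 + sqrt(2405))/2) ≈ 7.0725.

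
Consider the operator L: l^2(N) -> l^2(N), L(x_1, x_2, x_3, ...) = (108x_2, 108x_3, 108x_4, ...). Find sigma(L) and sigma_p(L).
sigma(L) = closed disk {z in C : |z| ≤ 108}; sigma_p(L) = open disk {z in C : |z| < 108}

Note L = 108·V where V is the unit left shift (V x)_k = x_{k+1}; so sigma(L) = 108·sigma(V) and ||L|| = 108||V||. ||L x||^2 = 11664sum_{k≥2} |x_k|^2 ≤ 11664||x||^2, with equality on {x : x_1 = 0}, so ||L|| = 108. For any lambda with |lambda| < 108, set r = lambda/108 (|r| < 1); the vector x = (1, r, r^2, ...) is in l^2 and satisfies L x = 108(r, r^2, ...) = lambda x, so lambda is an eigenvalue. On the boundary |lambda| = 108 the geometric series diverges, so no l^2 eigenvector exists, but these lambda lie in the approximate point spectrum. Hence sigma(L) is the closed disk of radius 108 and sigma_p(L) is the open disk.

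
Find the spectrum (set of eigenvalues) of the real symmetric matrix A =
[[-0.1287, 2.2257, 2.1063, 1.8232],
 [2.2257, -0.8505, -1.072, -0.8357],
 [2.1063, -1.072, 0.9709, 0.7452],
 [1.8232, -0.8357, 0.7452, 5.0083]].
sigma(A) ≈ {-4, 1, 2, 6}

A is real symmetric, so its spectrum consists of real eigenvalues. Expanding the characteristic polynomial of the displayed matrix gives
  det(λ I - A) = p(λ) = λ^4 + (-5)λ^3 + (-16)λ^2 + (68)λ + (-47.9983).
Solving p(λ) = 0 yields eigenvalues ≈ -4, 1, 2, 6. (A is shown rounded to 4 decimals, so these recover the underlying integer eigenvalues to within that precision.)
Verification: the trace of A = 5 equals the sum of eigenvalues 5, and det(A) ≈ -47.9983 matches the eigenvalue product -48.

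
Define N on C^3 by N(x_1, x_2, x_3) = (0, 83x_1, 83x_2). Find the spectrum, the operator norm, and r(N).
sigma(N) = {0}; ||N|| = 83; r(N) = 0. (N is nilpotent with N^3 = 0.)

On C^3, N is a strictly lower-triangular matrix with 83 on the subdiagonal and zeros elsewhere, so its characteristic polynomial is lambda^3 and every eigenvalue is 0: sigma(N) = {0}. For the operator norm, N e_i = 83e_{i+1} for i = 1, ..., 2 and N e_3 = 0, so the singular values of N are 83 (with multiplicity 2) and 0; hence ||N|| = 83. The spectral radius r(N) = max|lambda| = 0. Note ||N|| > r(N) — characteristic of non-normal nilpotent operators. Indeed N^3 = 0.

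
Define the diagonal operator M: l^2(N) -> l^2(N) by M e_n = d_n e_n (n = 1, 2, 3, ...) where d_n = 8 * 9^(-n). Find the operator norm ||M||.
||M|| = 8/9 (attained at n = 1)

For M diagonal, ||M|| = sup_n |d_n|. The sequence d_n = 8 * 9^(-n) is positive and strictly decreasing (ratio 9^(-1) < 1), so the supremum is d_1 = 8/9. Hence ||M|| = 8/9.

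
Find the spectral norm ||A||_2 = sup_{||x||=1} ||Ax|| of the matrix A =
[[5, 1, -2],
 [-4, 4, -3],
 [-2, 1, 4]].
||A||_2 ≈ 7.1012 (= sqrt(largest eigenvalue of A^T A))

||A||_2 = sigma_max(A) = sqrt(lambda_max(A^T A)). Form the symmetric matrix M = A^T A =
[[45, -13, -6],
 [-13, 18, -10],
 [-6, -10, 29]].
Its characteristic polynomial (trace, sum of principal 2x2 minors, determinant of M give the coefficients) is
  p(λ) = det(λ I - M) = λ^3 - 92λ^2 + 2332λ - 11881.
No integer candidate from the rational root theorem (±divisors of 11881) is a root, so the roots are irrational. The cubic discriminant is Δ = 365686357 > 0, so there are three distinct real roots. p(6) = -985 and p(7) = 278 have opposite signs, so a root lies in (6, 7); Newton's method refines it to λ ≈ 6.7698. p(34) = 359 and p(35) = -86 have opposite signs, so a root lies in (34, 35); Newton's method refines it to λ ≈ 34.8025. p(50) = -281 and p(51) = 410 have opposite signs, so a root lies in (50, 51); Newton's method refines it to λ ≈ 50.4277. Check (Vieta): the three roots sum to 92, matching tr M = 92.
So the eigenvalues of A^T A are ≈ 6.7698, 34.8025, 50.4277 (all ≥ 0, as they must be for A^T A). The largest is λ_max ≈ 50.4277, hence ||A||_2 = sqrt(λ_max) ≈ 7.1012.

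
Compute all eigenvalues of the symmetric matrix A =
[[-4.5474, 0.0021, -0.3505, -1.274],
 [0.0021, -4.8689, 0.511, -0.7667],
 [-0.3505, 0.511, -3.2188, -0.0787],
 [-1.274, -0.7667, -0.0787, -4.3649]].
sigma(A) ≈ {-6, -5, -3} (-3 with multiplicity 2)

A is real symmetric, so its spectrum consists of real eigenvalues. Expanding the characteristic polynomial of the displayed matrix gives
  det(λ I - A) = p(λ) = λ^4 + (17)λ^3 + (105)λ^2 + (279)λ + (269.9986).
Solving p(λ) = 0 yields eigenvalues ≈ -6, -5, -3, -3. (A is shown rounded to 4 decimals, so these recover the underlying integer eigenvalues to within that precision.)
Verification: the trace of A = -17 equals the sum of eigenvalues -17, and det(A) ≈ 269.9986 matches the eigenvalue product 270.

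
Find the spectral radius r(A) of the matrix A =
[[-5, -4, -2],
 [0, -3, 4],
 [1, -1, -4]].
r(A) = 6

The eigenvalues of A are the roots of its characteristic polynomial. With M = A (coefficients from the trace, the sum of principal 2x2 minors, and det A):
  p(λ) = det(λ I - M) = λ^3 + 12λ^2 + 53λ + 102.
By the rational root theorem any rational root is an integer divisor of 102. Testing λ = -6: p(-6) = -216 + 432 - 318 + 102 = 0, so λ = -6 is a root. Dividing out (λ + 6) leaves p(λ) = (λ + 6)(λ^2 + 6λ + 17). For λ^2 + 6λ + 17 the discriminant is -32. It is negative, so the roots are the complex-conjugate pair λ = -3 ± (sqrt(32)/2) i ≈ -3 ± 2.8284i. For a conjugate pair the product of the roots equals the constant term, so |λ|^2 = 17 and |λ| = sqrt(17) ≈ 4.1231.
Thus the eigenvalues (to 4 decimals) are -3 ± 2.8284i (modulus 4.1231); -6 (modulus 6). The spectral radius is the largest modulus: r(A) = 6. (Cross-check: r(A) ≤ ||A||_2 ≈ 6.8373; equality holds whenever A is normal, though it can also hold for some non-normal A.)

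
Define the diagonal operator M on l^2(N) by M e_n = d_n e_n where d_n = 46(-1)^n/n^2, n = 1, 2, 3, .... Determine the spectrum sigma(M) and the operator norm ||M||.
sigma(M) = {46(-1)^n/n^2 : n ≥ 1} ∪ {0}; ||M|| = 46

A bounded diagonal operator on l^2 with diagonal entries d_n has spectrum equal to the closure of {d_n : n ≥ 1}: every d_n is an eigenvalue (with eigenvector e_n), so {d_n} ⊂ sigma(M); the spectrum is closed, so its closure is too; and for lambda not in the closure, (M - lambda I) has bounded inverse (the diagonal entries 1/(d_n - lambda) are bounded). For our sequence d_n = 46(-1)^n/n^2, n = 1, 2, 3, ...:
  - {d_n} = {46(-1)^n/n^2 : n ≥ 1}; the only limit point is 0
  - closure = {46(-1)^n/n^2 : n ≥ 1} ∪ {0}
For the norm: a diagonal operator has ||M|| = sup_n |d_n|. Here |d_n| = 46/n^2 is decreasing, so sup_n |d_n| = |d_1| = 46. So ||M|| = 46.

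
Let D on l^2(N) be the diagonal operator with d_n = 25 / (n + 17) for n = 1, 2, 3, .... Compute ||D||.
||D|| = 25/18 (attained at n = 1)

For D diagonal, ||D|| = sup_n |d_n| = sup_n 25/(n + 17). This is positive and strictly decreasing in n, so the supremum is attained at n = 1: d_1 = 25/(1 + 17) = 25/18. Hence ||D|| = 25/18.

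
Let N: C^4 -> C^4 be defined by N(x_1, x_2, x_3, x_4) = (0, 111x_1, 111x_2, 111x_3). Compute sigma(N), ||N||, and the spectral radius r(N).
sigma(N) = {0}; ||N|| = 111; r(N) = 0. (N is nilpotent with N^4 = 0.)

On C^4, N is a strictly lower-triangular matrix with 111 on the subdiagonal and zeros elsewhere, so its characteristic polynomial is lambda^4 and every eigenvalue is 0: sigma(N) = {0}. For the operator norm, N e_i = 111e_{i+1} for i = 1, ..., 3 and N e_4 = 0, so the singular values of N are 111 (with multiplicity 3) and 0; hence ||N|| = 111. The spectral radius r(N) = max|lambda| = 0. Note ||N|| > r(N) — characteristic of non-normal nilpotent operators. Indeed N^4 = 0.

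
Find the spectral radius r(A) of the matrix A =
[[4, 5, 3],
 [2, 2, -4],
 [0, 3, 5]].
r(A) ≈ 5.7162

The eigenvalues of A are the roots of its characteristic polynomial. With M = A (coefficients from the trace, the sum of principal 2x2 minors, and det A):
  p(λ) = det(λ I - M) = λ^3 - 11λ^2 + 40λ - 56.
No integer candidate from the rational root theorem (±divisors of 56) is a root, so the roots are irrational. The cubic discriminant is Δ = -1696 < 0, so there is one real root and a complex-conjugate pair. p(5) = -6 and p(6) = 4 have opposite signs, so a root lies in (5, 6); Newton's method refines it to λ ≈ 5.7162. Dividing out (λ - (5.7162)) leaves approximately λ^2 - 5.2838λ + 9.7967. For λ^2 - 5.2838λ + 9.7967 the discriminant is -11.2683. It is negative, so the remaining roots are the complex-conjugate pair λ ≈ 2.6419 ± 1.6784i. Their product equals the constant term, so |λ|^2 ≈ 9.7967 and |λ| ≈ 3.13.
Thus the eigenvalues (to 4 decimals) are 5.7162 (modulus 5.7162); 2.6419 ± 1.6784i (modulus 3.13). The spectral radius is the largest modulus: r(A) ≈ 5.7162. (Cross-check: r(A) ≤ ||A||_2 ≈ 8.565; equality holds whenever A is normal, though it can also hold for some non-normal A.)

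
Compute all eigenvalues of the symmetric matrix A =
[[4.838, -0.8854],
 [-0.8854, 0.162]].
sigma(A) ≈ {0, 5}

A is real symmetric, so its spectrum consists of real eigenvalues. Expanding the characteristic polynomial of the displayed matrix gives
  det(λ I - A) = p(λ) = λ^2 + (-5)λ + (0).
Solving p(λ) = 0 yields eigenvalues ≈ 0, 5. (A is shown rounded to 4 decimals, so these recover the underlying integer eigenvalues to within that precision.)
Verification: the trace of A = 5 equals the sum of eigenvalues 5, and det(A) ≈ -0.0002 matches the eigenvalue product 0.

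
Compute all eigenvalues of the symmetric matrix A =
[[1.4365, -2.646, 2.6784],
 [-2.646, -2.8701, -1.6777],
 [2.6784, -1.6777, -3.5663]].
sigma(A) ≈ {-5, -4, 4}

A is real symmetric, so its spectrum consists of real eigenvalues. Expanding the characteristic polynomial of the displayed matrix gives
  det(λ I - A) = p(λ) = λ^3 + (5)λ^2 + (-16)λ + (-79.9985).
Solving p(λ) = 0 yields eigenvalues ≈ -5, -4, 4. (A is shown rounded to 4 decimals, so these recover the underlying integer eigenvalues to within that precision.)
Verification: the trace of A = -5 equals the sum of eigenvalues -5, and det(A) ≈ 79.9985 matches the eigenvalue product 80.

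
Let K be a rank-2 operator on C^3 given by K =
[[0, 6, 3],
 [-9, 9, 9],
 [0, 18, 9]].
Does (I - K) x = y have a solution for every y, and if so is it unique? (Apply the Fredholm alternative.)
(I - K) is invertible (det(I - K) = -44 ≠ 0), so for every y in C^3 the equation (I - K) x = y has a unique solution.

K has rank 2 and factors as K = U V^T = u1 v1^T + u2 v2^T with u1 = (1, 0, 3), v1 = (3, 3, 0), u2 = (1, 3, 3), v2 = (-3, 3, 3) (multiplying out reproduces the displayed K). The nonzero eigenvalues of U V^T coincide with those of the 2 x 2 matrix G = V^T U = [[v1·u1, v1·u2], [v2·u1, v2·u2]] = [[3, 12], [6, 15]], and by the Sylvester determinant identity det(I_3 - U V^T) = det(I_2 - V^T U) = det([[-2, -12], [-6, -14]]) = (-2)(-14) - (-12)(-6) = -44. (Direct check: I - K =
[[1, -6, -3],
 [9, -8, -9],
 [0, -18, -8]]
has determinant -44.) The finite-dimensional Fredholm alternative says: either (I - K) is invertible, or ker(I - K) ≠ {0} and then range(I - K) = ker((I - K)^*)^⊥, with dim ker(I - K) = dim ker((I - K)^*). Since det(I - K) ≠ 0, 1 is not an eigenvalue of K and ker(I - K) = {0}, so we are in the first case: for every y there is a unique x = (I - K)^(-1) y. (Explicitly, by the Woodbury identity, (I - U V^T)^(-1) = I + U (I_2 - G)^(-1) V^T.)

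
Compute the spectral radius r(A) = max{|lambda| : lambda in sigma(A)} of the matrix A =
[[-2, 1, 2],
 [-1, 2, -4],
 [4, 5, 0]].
r(A) ≈ 4.7329

The eigenvalues of A are the roots of its characteristic polynomial. With M = A (coefficients from the trace, the sum of principal 2x2 minors, and det A):
  p(λ) = det(λ I - M) = λ^3 + 9λ + 82.
No integer candidate from the rational root theorem (±divisors of 82) is a root, so the roots are irrational. The cubic discriminant is Δ = -184464 < 0, so there is one real root and a complex-conjugate pair. p(-4) = -18 and p(-3) = 28 have opposite signs, so a root lies in (-4, -3); Newton's method refines it to λ ≈ -3.6607. Dividing out (λ - (-3.6607)) leaves approximately λ^2 - 3.6607λ + 22.4004. For λ^2 - 3.6607λ + 22.4004 the discriminant is -76.2011. It is negative, so the remaining roots are the complex-conjugate pair λ ≈ 1.8303 ± 4.3647i. Their product equals the constant term, so |λ|^2 ≈ 22.4004 and |λ| ≈ 4.7329.
Thus the eigenvalues (to 4 decimals) are -3.6607 (modulus 3.6607); 1.8303 ± 4.3647i (modulus 4.7329). The spectral radius is the largest modulus: r(A) ≈ 4.7329. (Cross-check: r(A) ≤ ||A||_2 ≈ 6.5671; equality holds whenever A is normal, though it can also hold for some non-normal A.)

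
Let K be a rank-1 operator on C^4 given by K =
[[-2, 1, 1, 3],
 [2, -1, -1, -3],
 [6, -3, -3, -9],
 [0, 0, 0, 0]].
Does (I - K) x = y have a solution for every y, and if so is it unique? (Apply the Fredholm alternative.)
(I - K) is invertible (det(I - K) = 7 ≠ 0), so for every y in C^4 the equation (I - K) x = y has a unique solution.

K has rank 1, so it is an outer product K = u v^T: every row of K is a multiple of one row vector. Reading off the entries, u = (1, -1, -3, 0) and v = (-2, 1, 1, 3) (row i of K equals u_i·v^T). A rank-one matrix u v^T satisfies K u = u (v·u) and kills the (3)-dimensional subspace v^⊥, so its characteristic polynomial is lambda^3 (lambda - v·u) with v·u = tr K = -6. Hence the eigenvalues of I - K are 1 (multiplicity 3) and 1 - (-6) = 7, so det(I - K) = 7. (Direct check: I - K =
[[3, -1, -1, -3],
 [-2, 2, 1, 3],
 [-6, 3, 4, 9],
 [0, 0, 0, 1]]
has determinant 7.) The finite-dimensional Fredholm alternative says: either (I - K) is invertible, or ker(I - K) ≠ {0} and then range(I - K) = ker((I - K)^*)^⊥, with dim ker(I - K) = dim ker((I - K)^*). Since det(I - K) ≠ 0, 1 is not an eigenvalue of K and ker(I - K) = {0}, so we are in the first case: for every y there is a unique x = (I - K)^(-1) y. Explicitly, by the Sherman–Morrison formula, (I - u v^T)^(-1) = I + u v^T/(1 - v·u), i.e. (I - K)^(-1) = I + K/(7).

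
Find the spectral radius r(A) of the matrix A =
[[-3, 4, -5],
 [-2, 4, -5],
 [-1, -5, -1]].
r(A) ≈ 6.2935

The eigenvalues of A are the roots of its characteristic polynomial. With M = A (coefficients from the trace, the sum of principal 2x2 minors, and det A):
  p(λ) = det(λ I - M) = λ^3 - 35λ - 29.
No integer candidate from the rational root theorem (±divisors of 29) is a root, so the roots are irrational. The cubic discriminant is Δ = 148793 > 0, so there are three distinct real roots. p(-6) = -35 and p(-5) = 21 have opposite signs, so a root lies in (-6, -5); Newton's method refines it to λ ≈ -5.4476. p(-1) = 5 and p(0) = -29 have opposite signs, so a root lies in (-1, 0); Newton's method refines it to λ ≈ -0.8459. p(6) = -23 and p(7) = 69 have opposite signs, so a root lies in (6, 7); Newton's method refines it to λ ≈ 6.2935. Check (Vieta): the three roots sum to 0, matching tr M = 0.
Thus the eigenvalues (to 4 decimals) are -5.4476 (modulus 5.4476); -0.8459 (modulus 0.8459); 6.2935 (modulus 6.2935). The spectral radius is the largest modulus: r(A) ≈ 6.2935. (Cross-check: r(A) ≤ ||A||_2 ≈ 9.9449; equality holds whenever A is normal, though it can also hold for some non-normal A.)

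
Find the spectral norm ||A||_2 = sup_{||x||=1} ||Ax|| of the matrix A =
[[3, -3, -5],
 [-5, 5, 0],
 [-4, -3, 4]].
||A||_2 ≈ 9.2413 (= sqrt(largest eigenvalue of A^T A))

||A||_2 = sigma_max(A) = sqrt(lambda_max(A^T A)). Form the symmetric matrix M = A^T A =
[[50, -22, -31],
 [-22, 43, 3],
 [-31, 3, 41]].
Its characteristic polynomial (trace, sum of principal 2x2 minors, determinant of M give the coefficients) is
  p(λ) = det(λ I - M) = λ^3 - 134λ^2 + 4509λ - 30625.
No integer candidate from the rational root theorem (±divisors of 30625) is a root, so the roots are irrational. The cubic discriminant is Δ = 11371284145 > 0, so there are three distinct real roots. p(9) = -169 and p(10) = 2065 have opposite signs, so a root lies in (9, 10); Newton's method refines it to λ ≈ 9.0725. p(39) = 731 and p(40) = -665 have opposite signs, so a root lies in (39, 40); Newton's method refines it to λ ≈ 39.5264. p(85) = -1385 and p(86) = 2141 have opposite signs, so a root lies in (85, 86); Newton's method refines it to λ ≈ 85.4011. Check (Vieta): the three roots sum to 134, matching tr M = 134.
So the eigenvalues of A^T A are ≈ 9.0725, 39.5264, 85.4011 (all ≥ 0, as they must be for A^T A). The largest is λ_max ≈ 85.4011, hence ||A||_2 = sqrt(λ_max) ≈ 9.2413.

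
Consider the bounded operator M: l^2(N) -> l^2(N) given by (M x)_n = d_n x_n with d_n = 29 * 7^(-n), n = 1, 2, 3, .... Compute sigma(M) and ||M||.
sigma(M) = {29 * 7^(-n) : n ≥ 1} ∪ {0}; ||M|| = 29/7

A bounded diagonal operator on l^2 with diagonal entries d_n has spectrum equal to the closure of {d_n : n ≥ 1}: every d_n is an eigenvalue (with eigenvector e_n), so {d_n} ⊂ sigma(M); the spectrum is closed, so its closure is too; and for lambda not in the closure, (M - lambda I) has bounded inverse (the diagonal entries 1/(d_n - lambda) are bounded). For our sequence d_n = 29 * 7^(-n), n = 1, 2, 3, ...:
  - {d_n} = {29 * 7^(-n) : n ≥ 1}; the only limit point is 0
  - closure = {29 * 7^(-n) : n ≥ 1} ∪ {0}
For the norm: a diagonal operator has ||M|| = sup_n |d_n|. Here d_n = 29 * 7^(-n) is positive and decreasing, so sup_n |d_n| = d_1 = 29/7. So ||M|| = 29/7.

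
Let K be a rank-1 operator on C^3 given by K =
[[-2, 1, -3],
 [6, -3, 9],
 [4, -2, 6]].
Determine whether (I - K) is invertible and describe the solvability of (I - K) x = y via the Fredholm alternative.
(I - K) is singular (det(I - K) = 0, i.e. 1 ∈ sigma(K)). (I - K) x = y is solvable iff y ⊥ ker((I - K)^*) = span{(-2, 1, -3)}, i.e. iff -2y_1 + y_2 - 3y_3 = 0. When solvable, the solutions are x = y + c·(1, -3, -2), c arbitrary (ker(I - K) = span{(1, -3, -2)}, dimension 1).

K has rank 1, so it is an outer product K = u v^T: every row of K is a multiple of one row vector. Reading off the entries, u = (1, -3, -2) and v = (-2, 1, -3) (row i of K equals u_i·v^T). A rank-one matrix u v^T satisfies K u = u (v·u) and kills the (2)-dimensional subspace v^⊥, so its characteristic polynomial is lambda^2 (lambda - v·u) with v·u = tr K = 1. Hence the eigenvalues of I - K are 1 (multiplicity 2) and 1 - (1) = 0, so det(I - K) = 0. (Direct check: I - K =
[[3, -1, 3],
 [-6, 4, -9],
 [-4, 2, -5]]
has determinant 0.) So 1 is an eigenvalue of K and (I - K) is not invertible. The finite-dimensional Fredholm alternative says: either (I - K) is invertible, or ker(I - K) ≠ {0} and then range(I - K) = ker((I - K)^*)^⊥, with dim ker(I - K) = dim ker((I - K)^*). We are in the second case, so we need both kernels. Kernel of I - K: (I - K) u = u - u (v·u) = u - u = 0, so ker(I - K) = span{u} = span{(1, -3, -2)} (it is exactly 1-dimensional because rank(I - K) = 2). Kernel of the adjoint: K is real, so (I - K)^* = I - K^T = I - v u^T, and (I - v u^T) v = v - v (u·v) = 0; hence ker((I - K)^*) = span{v} = span{(-2, 1, -3)}. Therefore (I - K) x = y is solvable iff <y, v> = 0, i.e. iff -2y_1 + y_2 - 3y_3 = 0. When this holds, K y = u (v·y) = 0, so (I - K) y = y and x = y is a particular solution; the full solution set is the line x = y + c·u = y + c·(1, -3, -2), c ∈ C.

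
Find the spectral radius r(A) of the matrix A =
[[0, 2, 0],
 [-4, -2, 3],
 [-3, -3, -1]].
r(A) ≈ 4.093

The eigenvalues of A are the roots of its characteristic polynomial. With M = A (coefficients from the trace, the sum of principal 2x2 minors, and det A):
  p(λ) = det(λ I - M) = λ^3 + 3λ^2 + 19λ + 26.
No integer candidate from the rational root theorem (±divisors of 26) is a root, so the roots are irrational. The cubic discriminant is Δ = -18571 < 0, so there is one real root and a complex-conjugate pair. p(-2) = -8 and p(-1) = 9 have opposite signs, so a root lies in (-2, -1); Newton's method refines it to λ ≈ -1.552. Dividing out (λ - (-1.552)) leaves approximately λ^2 + 1.448λ + 16.7527. For λ^2 + 1.448λ + 16.7527 the discriminant is -64.9141. It is negative, so the remaining roots are the complex-conjugate pair λ ≈ -0.724 ± 4.0285i. Their product equals the constant term, so |λ|^2 ≈ 16.7527 and |λ| ≈ 4.093.
Thus the eigenvalues (to 4 decimals) are -1.552 (modulus 1.552); -0.724 ± 4.0285i (modulus 4.093). The spectral radius is the largest modulus: r(A) ≈ 4.093. (Cross-check: r(A) ≤ ||A||_2 ≈ 6.4069; equality holds whenever A is normal, though it can also hold for some non-normal A.)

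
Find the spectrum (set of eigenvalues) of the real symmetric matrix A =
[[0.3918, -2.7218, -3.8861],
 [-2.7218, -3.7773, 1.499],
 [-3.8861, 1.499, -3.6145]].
sigma(A) ≈ {-6, -5, 4}

A is real symmetric, so its spectrum consists of real eigenvalues. Expanding the characteristic polynomial of the displayed matrix gives
  det(λ I - A) = p(λ) = λ^3 + (7)λ^2 + (-14)λ + (-120).
Solving p(λ) = 0 yields eigenvalues ≈ -6, -5, 4. (A is shown rounded to 4 decimals, so these recover the underlying integer eigenvalues to within that precision.)
Verification: the trace of A = -7 equals the sum of eigenvalues -7, and det(A) ≈ 120.0001 matches the eigenvalue product 120.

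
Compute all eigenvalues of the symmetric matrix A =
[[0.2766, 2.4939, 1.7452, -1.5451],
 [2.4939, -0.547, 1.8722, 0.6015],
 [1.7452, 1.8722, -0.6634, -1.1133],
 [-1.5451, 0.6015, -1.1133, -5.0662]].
sigma(A) ≈ {-6, -2, 4} (-2 with multiplicity 2)

A is real symmetric, so its spectrum consists of real eigenvalues. Expanding the characteristic polynomial of the displayed matrix gives
  det(λ I - A) = p(λ) = λ^4 + (6)λ^3 + (-12)λ^2 + (-88)λ + (-96.0012).
Solving p(λ) = 0 yields eigenvalues ≈ -6, -2, -2, 4. (A is shown rounded to 4 decimals, so these recover the underlying integer eigenvalues to within that precision.)
Verification: the trace of A = -6 equals the sum of eigenvalues -6, and det(A) ≈ -96.0012 matches the eigenvalue product -96.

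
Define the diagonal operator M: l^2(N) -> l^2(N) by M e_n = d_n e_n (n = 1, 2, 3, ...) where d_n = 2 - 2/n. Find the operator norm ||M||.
||M|| = 2

For a diagonal operator on l^2 with entries d_n, ||M|| = sup_n |d_n|. Here d_1 = 0, d_2 = 1, ..., and d_n = 2 - 2/n increases monotonically toward 2. All terms lie in [0, 2), so |d_n| = d_n and the supremum is the limit 2, which is not attained by any individual d_n. Hence ||M|| = 2.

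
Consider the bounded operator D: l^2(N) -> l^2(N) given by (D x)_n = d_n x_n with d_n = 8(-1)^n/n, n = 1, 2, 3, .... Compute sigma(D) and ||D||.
sigma(D) = {8(-1)^n/n : n ≥ 1} ∪ {0}; ||D|| = 8

A bounded diagonal operator on l^2 with diagonal entries d_n has spectrum equal to the closure of {d_n : n ≥ 1}: every d_n is an eigenvalue (with eigenvector e_n), so {d_n} ⊂ sigma(D); the spectrum is closed, so its closure is too; and for lambda not in the closure, (D - lambda I) has bounded inverse (the diagonal entries 1/(d_n - lambda) are bounded). For our sequence d_n = 8(-1)^n/n, n = 1, 2, 3, ...:
  - {d_n} = {8(-1)^n/n : n ≥ 1}; the only limit point is 0
  - closure = {8(-1)^n/n : n ≥ 1} ∪ {0}
For the norm: a diagonal operator has ||D|| = sup_n |d_n|. Here |d_n| = 8/n is decreasing, so sup_n |d_n| = |d_1| = 8. So ||D|| = 8.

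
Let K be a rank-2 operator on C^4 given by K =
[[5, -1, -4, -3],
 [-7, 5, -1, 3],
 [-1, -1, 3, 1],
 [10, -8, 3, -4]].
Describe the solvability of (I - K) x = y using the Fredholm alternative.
(I - K) is invertible (det(I - K) = 34 ≠ 0), so for every y in C^4 the equation (I - K) x = y has a unique solution.

K has rank 2 and factors as K = U V^T = u1 v1^T + u2 v2^T with u1 = (2, -1, -1, 1), v1 = (1, 1, -3, -1), u2 = (-1, 2, 0, -3), v2 = (-3, 3, -2, 1) (multiplying out reproduces the displayed K). The nonzero eigenvalues of U V^T coincide with those of the 2 x 2 matrix G = V^T U = [[v1·u1, v1·u2], [v2·u1, v2·u2]] = [[3, 4], [-6, 6]], and by the Sylvester determinant identity det(I_4 - U V^T) = det(I_2 - V^T U) = det([[-2, -4], [6, -5]]) = (-2)(-5) - (-4)(6) = 34. (Direct check: I - K =
[[-4, 1, 4, 3],
 [7, -4, 1, -3],
 [1, 1, -2, -1],
 [-10, 8, -3, 5]]
has determinant 34.) The finite-dimensional Fredholm alternative says: either (I - K) is invertible, or ker(I - K) ≠ {0} and then range(I - K) = ker((I - K)^*)^⊥, with dim ker(I - K) = dim ker((I - K)^*). Since det(I - K) ≠ 0, 1 is not an eigenvalue of K and ker(I - K) = {0}, so we are in the first case: for every y there is a unique x = (I - K)^(-1) y. (Explicitly, by the Woodbury identity, (I - U V^T)^(-1) = I + U (I_2 - G)^(-1) V^T.)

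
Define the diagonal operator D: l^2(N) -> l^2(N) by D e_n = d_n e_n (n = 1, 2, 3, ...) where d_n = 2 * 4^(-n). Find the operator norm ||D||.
||D|| = 1/2 (attained at n = 1)

For D diagonal, ||D|| = sup_n |d_n|. The sequence d_n = 2 * 4^(-n) is positive and strictly decreasing (ratio 4^(-1) < 1), so the supremum is d_1 = 2/4 = 1/2. Hence ||D|| = 1/2.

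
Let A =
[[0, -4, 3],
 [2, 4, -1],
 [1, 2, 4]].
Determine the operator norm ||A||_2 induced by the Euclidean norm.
||A||_2 ≈ 6.493 (= sqrt(largest eigenvalue of A^T A))

||A||_2 = sigma_max(A) = sqrt(lambda_max(A^T A)). Form the symmetric matrix M = A^T A =
[[5, 10, 2],
 [10, 36, -8],
 [2, -8, 26]].
Its characteristic polynomial (trace, sum of principal 2x2 minors, determinant of M give the coefficients) is
  p(λ) = det(λ I - M) = λ^3 - 67λ^2 + 1078λ - 1296.
No integer candidate from the rational root theorem (±divisors of 1296) is a root, so the roots are irrational. The cubic discriminant is Δ = 286071972 > 0, so there are three distinct real roots. p(1) = -284 and p(2) = 600 have opposite signs, so a root lies in (1, 2); Newton's method refines it to λ ≈ 1.3062. p(23) = 222 and p(24) = -192 have opposite signs, so a root lies in (23, 24); Newton's method refines it to λ ≈ 23.5341. p(42) = -120 and p(43) = 682 have opposite signs, so a root lies in (42, 43); Newton's method refines it to λ ≈ 42.1597. Check (Vieta): the three roots sum to 67, matching tr M = 67.
So the eigenvalues of A^T A are ≈ 1.3062, 23.5341, 42.1597 (all ≥ 0, as they must be for A^T A). The largest is λ_max ≈ 42.1597, hence ||A||_2 = sqrt(λ_max) ≈ 6.493.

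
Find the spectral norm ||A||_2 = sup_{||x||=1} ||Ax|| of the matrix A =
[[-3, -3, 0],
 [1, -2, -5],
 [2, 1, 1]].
||A||_2 ≈ 5.7266 (= sqrt(largest eigenvalue of A^T A))

||A||_2 = sigma_max(A) = sqrt(lambda_max(A^T A)). Form the symmetric matrix M = A^T A =
[[14, 9, -3],
 [9, 14, 11],
 [-3, 11, 26]].
Its characteristic polynomial (trace, sum of principal 2x2 minors, determinant of M give the coefficients) is
  p(λ) = det(λ I - M) = λ^3 - 54λ^2 + 713λ - 576.
No integer candidate from the rational root theorem (±divisors of 576) is a root, so the roots are irrational. The cubic discriminant is Δ = 59969344 > 0, so there are three distinct real roots. p(0) = -576 and p(1) = 84 have opposite signs, so a root lies in (0, 1); Newton's method refines it to λ ≈ 0.8634. p(20) = 84 and p(21) = -156 have opposite signs, so a root lies in (20, 21); Newton's method refines it to λ ≈ 20.3431. p(32) = -288 and p(33) = 84 have opposite signs, so a root lies in (32, 33); Newton's method refines it to λ ≈ 32.7935. Check (Vieta): the three roots sum to 54, matching tr M = 54.
So the eigenvalues of A^T A are ≈ 0.8634, 20.3431, 32.7935 (all ≥ 0, as they must be for A^T A). The largest is λ_max ≈ 32.7935, hence ||A||_2 = sqrt(λ_max) ≈ 5.7266.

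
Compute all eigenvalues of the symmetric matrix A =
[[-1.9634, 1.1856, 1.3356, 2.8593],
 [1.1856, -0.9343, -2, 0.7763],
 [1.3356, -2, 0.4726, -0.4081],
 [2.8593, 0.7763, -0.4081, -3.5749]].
sigma(A) ≈ {-6, -3, 1, 2}

A is real symmetric, so its spectrum consists of real eigenvalues. Expanding the characteristic polynomial of the displayed matrix gives
  det(λ I - A) = p(λ) = λ^4 + (6)λ^3 + (-7)λ^2 + (-36.0016)λ + (36.0031).
Solving p(λ) = 0 yields eigenvalues ≈ -6, -3, 1, 2. (A is shown rounded to 4 decimals, so these recover the underlying integer eigenvalues to within that precision.)
Verification: the trace of A = -6 equals the sum of eigenvalues -6, and det(A) ≈ 36.0031 matches the eigenvalue product 36.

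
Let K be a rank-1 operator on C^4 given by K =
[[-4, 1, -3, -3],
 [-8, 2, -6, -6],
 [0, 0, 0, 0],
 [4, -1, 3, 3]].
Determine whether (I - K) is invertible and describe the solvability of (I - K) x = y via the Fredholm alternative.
(I - K) is singular (det(I - K) = 0, i.e. 1 ∈ sigma(K)). (I - K) x = y is solvable iff y ⊥ ker((I - K)^*) = span{(-4, 1, -3, -3)}, i.e. iff -4y_1 + y_2 - 3y_3 - 3y_4 = 0. When solvable, the solutions are x = y + c·(1, 2, 0, -1), c arbitrary (ker(I - K) = span{(1, 2, 0, -1)}, dimension 1).

K has rank 1, so it is an outer product K = u v^T: every row of K is a multiple of one row vector. Reading off the entries, u = (1, 2, 0, -1) and v = (-4, 1, -3, -3) (row i of K equals u_i·v^T). A rank-one matrix u v^T satisfies K u = u (v·u) and kills the (3)-dimensional subspace v^⊥, so its characteristic polynomial is lambda^3 (lambda - v·u) with v·u = tr K = 1. Hence the eigenvalues of I - K are 1 (multiplicity 3) and 1 - (1) = 0, so det(I - K) = 0. (Direct check: I - K =
[[5, -1, 3, 3],
 [8, -1, 6, 6],
 [0, 0, 1, 0],
 [-4, 1, -3, -2]]
has determinant 0.) So 1 is an eigenvalue of K and (I - K) is not invertible. The finite-dimensional Fredholm alternative says: either (I - K) is invertible, or ker(I - K) ≠ {0} and then range(I - K) = ker((I - K)^*)^⊥, with dim ker(I - K) = dim ker((I - K)^*). We are in the second case, so we need both kernels. Kernel of I - K: (I - K) u = u - u (v·u) = u - u = 0, so ker(I - K) = span{u} = span{(1, 2, 0, -1)} (it is exactly 1-dimensional because rank(I - K) = 3). Kernel of the adjoint: K is real, so (I - K)^* = I - K^T = I - v u^T, and (I - v u^T) v = v - v (u·v) = 0; hence ker((I - K)^*) = span{v} = span{(-4, 1, -3, -3)}. Therefore (I - K) x = y is solvable iff <y, v> = 0, i.e. iff -4y_1 + y_2 - 3y_3 - 3y_4 = 0. When this holds, K y = u (v·y) = 0, so (I - K) y = y and x = y is a particular solution; the full solution set is the line x = y + c·u = y + c·(1, 2, 0, -1), c ∈ C.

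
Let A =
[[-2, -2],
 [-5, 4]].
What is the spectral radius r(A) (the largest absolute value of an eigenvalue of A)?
r(A) = (2 + sqrt(76))/2 ≈ 5.3589

The eigenvalues of A are the roots of its characteristic polynomial. With M = A (coefficients from the trace and determinant):
  p(λ) = det(λ I - M) = λ^2 - 2λ - 18.
For λ^2 - 2λ - 18 the discriminant is 76. It is nonnegative but not a perfect square, so the roots are real and irrational: λ = (2 ± sqrt(76))/2 ≈ 5.3589, -3.3589.
Thus the eigenvalues (to 4 decimals) are 5.3589 (modulus 5.3589); -3.3589 (modulus 3.3589). The spectral radius is the largest modulus: r(A) = (2 + sqrt(76))/2 ≈ 5.3589. (Cross-check: r(A) ≤ ||A||_2 ≈ 6.4125; equality holds whenever A is normal, though it can also hold for some non-normal A.)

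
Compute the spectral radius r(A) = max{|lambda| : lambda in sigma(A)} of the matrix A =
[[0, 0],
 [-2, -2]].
r(A) = 2

The eigenvalues of A are the roots of its characteristic polynomial. With M = A (coefficients from the trace and determinant):
  p(λ) = det(λ I - M) = λ^2 + 2λ.
For λ^2 + 2λ the discriminant is 4. It is a perfect square (2^2), so the roots are rational: λ = (-2 ± 2)/2 = 0, -2.
Thus the eigenvalues (to 4 decimals) are 0 (modulus 0); -2 (modulus 2). The spectral radius is the largest modulus: r(A) = 2. (Cross-check: r(A) ≤ ||A||_2 ≈ 2.8284; equality holds whenever A is normal, though it can also hold for some non-normal A.)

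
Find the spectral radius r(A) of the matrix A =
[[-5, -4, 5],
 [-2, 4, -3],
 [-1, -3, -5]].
r(A) ≈ 6.2677

The eigenvalues of A are the roots of its characteristic polynomial. With M = A (coefficients from the trace, the sum of principal 2x2 minors, and det A):
  p(λ) = det(λ I - M) = λ^3 + 6λ^2 - 27λ - 223.
No integer candidate from the rational root theorem (±divisors of 223) is a root, so the roots are irrational. The cubic discriminant is Δ = -394767 < 0, so there is one real root and a complex-conjugate pair. p(5) = -83 and p(6) = 47 have opposite signs, so a root lies in (5, 6); Newton's method refines it to λ ≈ 5.6766. Dividing out (λ - (5.6766)) leaves approximately λ^2 + 11.6766λ + 39.2839. For λ^2 + 11.6766λ + 39.2839 the discriminant is -20.7919. It is negative, so the remaining roots are the complex-conjugate pair λ ≈ -5.8383 ± 2.2799i. Their product equals the constant term, so |λ|^2 ≈ 39.2839 and |λ| ≈ 6.2677.
Thus the eigenvalues (to 4 decimals) are 5.6766 (modulus 5.6766); -5.8383 ± 2.2799i (modulus 6.2677). The spectral radius is the largest modulus: r(A) ≈ 6.2677. (Cross-check: r(A) ≤ ||A||_2 ≈ 8.8058; equality holds whenever A is normal, though it can also hold for some non-normal A.)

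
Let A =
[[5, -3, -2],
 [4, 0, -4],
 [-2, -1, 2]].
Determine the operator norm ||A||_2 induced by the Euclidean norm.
||A||_2 ≈ 8.3138 (= sqrt(largest eigenvalue of A^T A))

||A||_2 = sigma_max(A) = sqrt(lambda_max(A^T A)). Form the symmetric matrix M = A^T A =
[[45, -13, -30],
 [-13, 10, 4],
 [-30, 4, 24]].
Its characteristic polynomial (trace, sum of principal 2x2 minors, determinant of M give the coefficients) is
  p(λ) = det(λ I - M) = λ^3 - 79λ^2 + 685λ - 144.
No integer candidate from the rational root theorem (±divisors of 144) is a root, so the roots are irrational. The cubic discriminant is Δ = 1498472469 > 0, so there are three distinct real roots. p(0) = -144 and p(1) = 463 have opposite signs, so a root lies in (0, 1); Newton's method refines it to λ ≈ 0.2156. p(9) = 351 and p(10) = -194 have opposite signs, so a root lies in (9, 10); Newton's method refines it to λ ≈ 9.6646. p(69) = -489 and p(70) = 3706 have opposite signs, so a root lies in (69, 70); Newton's method refines it to λ ≈ 69.1198. Check (Vieta): the three roots sum to 79, matching tr M = 79.
So the eigenvalues of A^T A are ≈ 0.2156, 9.6646, 69.1198 (all ≥ 0, as they must be for A^T A). The largest is λ_max ≈ 69.1198, hence ||A||_2 = sqrt(λ_max) ≈ 8.3138.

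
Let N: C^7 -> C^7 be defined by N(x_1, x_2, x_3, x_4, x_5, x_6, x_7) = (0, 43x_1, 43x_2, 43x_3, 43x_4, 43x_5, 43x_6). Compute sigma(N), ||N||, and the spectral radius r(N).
sigma(N) = {0}; ||N|| = 43; r(N) = 0. (N is nilpotent with N^7 = 0.)

On C^7, N is a strictly lower-triangular matrix with 43 on the subdiagonal and zeros elsewhere, so its characteristic polynomial is lambda^7 and every eigenvalue is 0: sigma(N) = {0}. For the operator norm, N e_i = 43e_{i+1} for i = 1, ..., 6 and N e_7 = 0, so the singular values of N are 43 (with multiplicity 6) and 0; hence ||N|| = 43. The spectral radius r(N) = max|lambda| = 0. Note ||N|| > r(N) — characteristic of non-normal nilpotent operators. Indeed N^7 = 0.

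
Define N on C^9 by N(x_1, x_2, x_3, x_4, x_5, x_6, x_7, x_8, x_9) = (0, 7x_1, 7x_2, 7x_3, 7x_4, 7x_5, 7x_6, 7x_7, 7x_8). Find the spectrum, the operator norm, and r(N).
sigma(N) = {0}; ||N|| = 7; r(N) = 0. (N is nilpotent with N^9 = 0.)

On C^9, N is a strictly lower-triangular matrix with 7 on the subdiagonal and zeros elsewhere, so its characteristic polynomial is lambda^9 and every eigenvalue is 0: sigma(N) = {0}. For the operator norm, N e_i = 7e_{i+1} for i = 1, ..., 8 and N e_9 = 0, so the singular values of N are 7 (with multiplicity 8) and 0; hence ||N|| = 7. The spectral radius r(N) = max|lambda| = 0. Note ||N|| > r(N) — characteristic of non-normal nilpotent operators. Indeed N^9 = 0.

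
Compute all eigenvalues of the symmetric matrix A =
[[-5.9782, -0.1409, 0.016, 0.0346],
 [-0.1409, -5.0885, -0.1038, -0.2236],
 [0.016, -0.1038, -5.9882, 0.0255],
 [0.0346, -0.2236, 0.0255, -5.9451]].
sigma(A) ≈ {-6, -5} (-6 with multiplicity 3)

A is real symmetric, so its spectrum consists of real eigenvalues. Expanding the characteristic polynomial of the displayed matrix gives
  det(λ I - A) = p(λ) = λ^4 + (23)λ^3 + (198)λ^2 + (756)λ + (1080.0015).
Solving p(λ) = 0 yields eigenvalues ≈ -6, -6, -6, -5. (A is shown rounded to 4 decimals, so these recover the underlying integer eigenvalues to within that precision.)
Verification: the trace of A = -23 equals the sum of eigenvalues -23, and det(A) ≈ 1080.0015 matches the eigenvalue product 1080.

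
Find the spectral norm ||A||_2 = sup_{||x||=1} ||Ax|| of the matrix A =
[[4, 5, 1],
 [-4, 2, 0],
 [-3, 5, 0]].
||A||_2 ≈ 7.4141 (= sqrt(largest eigenvalue of A^T A))

||A||_2 = sigma_max(A) = sqrt(lambda_max(A^T A)). Form the symmetric matrix M = A^T A =
[[41, -3, 4],
 [-3, 54, 5],
 [4, 5, 1]].
Its characteristic polynomial (trace, sum of principal 2x2 minors, determinant of M give the coefficients) is
  p(λ) = det(λ I - M) = λ^3 - 96λ^2 + 2259λ - 196.
No integer candidate from the rational root theorem (±divisors of 196) is a root, so the roots are irrational. The cubic discriminant is Δ = 988980516 > 0, so there are three distinct real roots. p(0) = -196 and p(1) = 1968 have opposite signs, so a root lies in (0, 1); Newton's method refines it to λ ≈ 0.0871. p(40) = 564 and p(41) = -32 have opposite signs, so a root lies in (40, 41); Newton's method refines it to λ ≈ 40.944. p(54) = -682 and p(55) = 24 have opposite signs, so a root lies in (54, 55); Newton's method refines it to λ ≈ 54.9689. Check (Vieta): the three roots sum to 96, matching tr M = 96.
So the eigenvalues of A^T A are ≈ 0.0871, 40.944, 54.9689 (all ≥ 0, as they must be for A^T A). The largest is λ_max ≈ 54.9689, hence ||A||_2 = sqrt(λ_max) ≈ 7.4141.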